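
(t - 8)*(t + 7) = t^2 - t - 56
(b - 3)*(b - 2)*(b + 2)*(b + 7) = b^4 + 4*b^3 - 25*b^2 - 16*b + 84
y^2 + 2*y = y*(y + 2)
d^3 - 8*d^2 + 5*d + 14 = (d - 7)*(d - 2)*(d + 1)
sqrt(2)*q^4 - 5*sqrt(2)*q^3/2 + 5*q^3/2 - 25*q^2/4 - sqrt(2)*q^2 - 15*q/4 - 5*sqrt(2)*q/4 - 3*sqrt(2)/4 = (q - 3)*(q + 1/2)*(q + sqrt(2))*(sqrt(2)*q + 1/2)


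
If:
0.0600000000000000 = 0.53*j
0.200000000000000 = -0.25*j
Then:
No Solution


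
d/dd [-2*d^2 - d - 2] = -4*d - 1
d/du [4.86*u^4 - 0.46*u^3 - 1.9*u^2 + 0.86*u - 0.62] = 19.44*u^3 - 1.38*u^2 - 3.8*u + 0.86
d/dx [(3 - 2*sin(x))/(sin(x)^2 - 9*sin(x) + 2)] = (-6*sin(x) - cos(2*x) + 24)*cos(x)/(sin(x)^2 - 9*sin(x) + 2)^2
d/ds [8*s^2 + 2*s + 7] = 16*s + 2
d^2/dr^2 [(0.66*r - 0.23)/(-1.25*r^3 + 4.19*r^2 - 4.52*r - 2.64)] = (-6.1875*r^5 + 25.053*r^4 - 34.990052*r^3 + 58.160418*r^2 - 74.49348*r + 30.237616)/(1.953125*r^9 - 19.640625*r^8 + 87.022875*r^7 - 203.226059*r^6 + 231.712716*r^5 - 28.269816*r^4 - 181.509184*r^3 + 74.2008959999999*r^2 + 94.507776*r + 18.399744)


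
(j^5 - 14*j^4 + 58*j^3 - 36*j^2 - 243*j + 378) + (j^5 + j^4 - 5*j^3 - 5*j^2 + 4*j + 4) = 2*j^5 - 13*j^4 + 53*j^3 - 41*j^2 - 239*j + 382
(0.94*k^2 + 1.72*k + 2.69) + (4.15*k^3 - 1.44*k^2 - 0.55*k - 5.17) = 4.15*k^3 - 0.5*k^2 + 1.17*k - 2.48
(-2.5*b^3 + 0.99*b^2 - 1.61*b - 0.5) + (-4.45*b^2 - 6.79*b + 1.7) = -2.5*b^3 - 3.46*b^2 - 8.4*b + 1.2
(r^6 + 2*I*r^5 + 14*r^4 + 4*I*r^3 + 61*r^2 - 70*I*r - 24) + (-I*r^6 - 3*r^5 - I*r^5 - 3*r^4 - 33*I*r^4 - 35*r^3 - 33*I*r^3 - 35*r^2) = r^6 - I*r^6 - 3*r^5 + I*r^5 + 11*r^4 - 33*I*r^4 - 35*r^3 - 29*I*r^3 + 26*r^2 - 70*I*r - 24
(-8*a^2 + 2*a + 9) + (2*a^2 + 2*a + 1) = -6*a^2 + 4*a + 10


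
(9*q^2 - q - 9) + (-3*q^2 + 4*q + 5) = 6*q^2 + 3*q - 4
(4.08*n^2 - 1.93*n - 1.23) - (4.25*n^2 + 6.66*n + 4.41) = -0.17*n^2 - 8.59*n - 5.64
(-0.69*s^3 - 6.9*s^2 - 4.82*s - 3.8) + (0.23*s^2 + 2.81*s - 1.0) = -0.69*s^3 - 6.67*s^2 - 2.01*s - 4.8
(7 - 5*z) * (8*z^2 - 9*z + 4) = -40*z^3 + 101*z^2 - 83*z + 28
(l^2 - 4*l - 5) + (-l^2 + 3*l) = -l - 5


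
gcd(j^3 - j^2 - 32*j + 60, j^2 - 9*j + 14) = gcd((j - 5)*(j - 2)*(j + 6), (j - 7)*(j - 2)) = j - 2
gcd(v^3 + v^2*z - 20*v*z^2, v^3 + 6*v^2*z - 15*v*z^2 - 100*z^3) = -v^2 - v*z + 20*z^2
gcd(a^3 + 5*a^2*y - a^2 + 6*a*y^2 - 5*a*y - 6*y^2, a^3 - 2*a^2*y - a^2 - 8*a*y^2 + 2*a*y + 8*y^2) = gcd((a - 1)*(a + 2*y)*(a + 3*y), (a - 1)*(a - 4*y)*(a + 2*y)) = a^2 + 2*a*y - a - 2*y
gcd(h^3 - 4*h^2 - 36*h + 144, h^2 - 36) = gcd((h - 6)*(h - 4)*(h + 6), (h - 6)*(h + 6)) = h^2 - 36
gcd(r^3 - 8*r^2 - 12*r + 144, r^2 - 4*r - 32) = r + 4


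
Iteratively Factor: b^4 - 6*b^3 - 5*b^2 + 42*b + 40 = (b + 2)*(b^3 - 8*b^2 + 11*b + 20) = (b - 5)*(b + 2)*(b^2 - 3*b - 4) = (b - 5)*(b - 4)*(b + 2)*(b + 1)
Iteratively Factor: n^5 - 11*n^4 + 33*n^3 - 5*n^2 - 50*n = (n - 5)*(n^4 - 6*n^3 + 3*n^2 + 10*n) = (n - 5)*(n - 2)*(n^3 - 4*n^2 - 5*n) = (n - 5)*(n - 2)*(n + 1)*(n^2 - 5*n) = n*(n - 5)*(n - 2)*(n + 1)*(n - 5)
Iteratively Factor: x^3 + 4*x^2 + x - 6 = (x + 2)*(x^2 + 2*x - 3) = (x + 2)*(x + 3)*(x - 1)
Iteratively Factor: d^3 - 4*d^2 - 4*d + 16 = (d - 2)*(d^2 - 2*d - 8) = (d - 4)*(d - 2)*(d + 2)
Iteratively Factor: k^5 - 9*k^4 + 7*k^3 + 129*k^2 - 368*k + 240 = (k - 1)*(k^4 - 8*k^3 - k^2 + 128*k - 240) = (k - 3)*(k - 1)*(k^3 - 5*k^2 - 16*k + 80) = (k - 3)*(k - 1)*(k + 4)*(k^2 - 9*k + 20) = (k - 5)*(k - 3)*(k - 1)*(k + 4)*(k - 4)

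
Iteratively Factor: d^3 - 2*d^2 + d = (d - 1)*(d^2 - d) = (d - 1)^2*(d)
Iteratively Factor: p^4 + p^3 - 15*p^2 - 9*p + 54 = (p + 3)*(p^3 - 2*p^2 - 9*p + 18) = (p + 3)^2*(p^2 - 5*p + 6) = (p - 2)*(p + 3)^2*(p - 3)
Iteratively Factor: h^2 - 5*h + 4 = (h - 4)*(h - 1)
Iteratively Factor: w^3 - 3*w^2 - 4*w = (w - 4)*(w^2 + w) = w*(w - 4)*(w + 1)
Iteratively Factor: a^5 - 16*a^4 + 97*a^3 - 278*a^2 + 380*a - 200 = (a - 2)*(a^4 - 14*a^3 + 69*a^2 - 140*a + 100) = (a - 2)^2*(a^3 - 12*a^2 + 45*a - 50) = (a - 5)*(a - 2)^2*(a^2 - 7*a + 10) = (a - 5)^2*(a - 2)^2*(a - 2)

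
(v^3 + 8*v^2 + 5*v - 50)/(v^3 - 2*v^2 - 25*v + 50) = (v + 5)/(v - 5)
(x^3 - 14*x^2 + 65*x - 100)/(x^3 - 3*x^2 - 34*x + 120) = (x - 5)/(x + 6)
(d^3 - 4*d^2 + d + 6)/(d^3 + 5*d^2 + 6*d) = (d^3 - 4*d^2 + d + 6)/(d*(d^2 + 5*d + 6))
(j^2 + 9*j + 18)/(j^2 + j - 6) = (j + 6)/(j - 2)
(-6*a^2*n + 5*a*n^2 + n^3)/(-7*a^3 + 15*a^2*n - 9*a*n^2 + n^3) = n*(6*a + n)/(7*a^2 - 8*a*n + n^2)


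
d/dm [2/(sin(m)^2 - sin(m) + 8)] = 2*(1 - 2*sin(m))*cos(m)/(sin(m)^2 - sin(m) + 8)^2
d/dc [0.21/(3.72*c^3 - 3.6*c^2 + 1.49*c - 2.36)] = (-2.3436*c^2 + 1.512*c - 0.3129)/(3.72*c^3 - 3.6*c^2 + 1.49*c - 2.36)^2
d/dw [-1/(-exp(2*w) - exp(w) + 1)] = (-2*exp(w) - 1)*exp(w)/(exp(2*w) + exp(w) - 1)^2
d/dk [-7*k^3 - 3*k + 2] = -21*k^2 - 3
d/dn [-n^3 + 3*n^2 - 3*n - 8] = -3*n^2 + 6*n - 3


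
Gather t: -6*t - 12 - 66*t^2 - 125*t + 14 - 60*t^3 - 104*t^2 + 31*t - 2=-60*t^3 - 170*t^2 - 100*t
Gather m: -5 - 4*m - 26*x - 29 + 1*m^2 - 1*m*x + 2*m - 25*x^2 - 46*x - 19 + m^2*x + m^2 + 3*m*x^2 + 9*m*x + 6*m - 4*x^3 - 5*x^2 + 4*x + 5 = m^2*(x + 2) + m*(3*x^2 + 8*x + 4) - 4*x^3 - 30*x^2 - 68*x - 48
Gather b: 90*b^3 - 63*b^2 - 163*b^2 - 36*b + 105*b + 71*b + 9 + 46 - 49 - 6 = 90*b^3 - 226*b^2 + 140*b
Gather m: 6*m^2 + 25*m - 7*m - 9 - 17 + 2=6*m^2 + 18*m - 24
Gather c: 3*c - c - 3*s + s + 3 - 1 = 2*c - 2*s + 2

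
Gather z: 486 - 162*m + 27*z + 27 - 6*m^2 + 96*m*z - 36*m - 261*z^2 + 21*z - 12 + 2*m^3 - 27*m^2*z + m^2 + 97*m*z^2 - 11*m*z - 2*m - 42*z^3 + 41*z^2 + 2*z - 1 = 2*m^3 - 5*m^2 - 200*m - 42*z^3 + z^2*(97*m - 220) + z*(-27*m^2 + 85*m + 50) + 500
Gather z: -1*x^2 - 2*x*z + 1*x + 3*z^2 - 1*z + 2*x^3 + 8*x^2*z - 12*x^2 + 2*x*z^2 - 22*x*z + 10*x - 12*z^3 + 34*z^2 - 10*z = 2*x^3 - 13*x^2 + 11*x - 12*z^3 + z^2*(2*x + 37) + z*(8*x^2 - 24*x - 11)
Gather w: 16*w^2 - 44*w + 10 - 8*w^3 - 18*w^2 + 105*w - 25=-8*w^3 - 2*w^2 + 61*w - 15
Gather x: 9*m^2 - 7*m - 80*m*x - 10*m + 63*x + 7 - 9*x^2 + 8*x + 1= 9*m^2 - 17*m - 9*x^2 + x*(71 - 80*m) + 8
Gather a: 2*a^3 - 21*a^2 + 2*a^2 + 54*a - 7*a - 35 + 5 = 2*a^3 - 19*a^2 + 47*a - 30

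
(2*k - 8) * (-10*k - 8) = -20*k^2 + 64*k + 64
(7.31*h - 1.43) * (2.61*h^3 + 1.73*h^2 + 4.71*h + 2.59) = 19.0791*h^4 + 8.914*h^3 + 31.9562*h^2 + 12.1976*h - 3.7037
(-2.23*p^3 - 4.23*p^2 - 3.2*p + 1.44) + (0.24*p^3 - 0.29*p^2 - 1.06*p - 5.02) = -1.99*p^3 - 4.52*p^2 - 4.26*p - 3.58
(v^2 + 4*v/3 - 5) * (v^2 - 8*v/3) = v^4 - 4*v^3/3 - 77*v^2/9 + 40*v/3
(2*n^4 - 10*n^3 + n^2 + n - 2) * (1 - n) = -2*n^5 + 12*n^4 - 11*n^3 + 3*n - 2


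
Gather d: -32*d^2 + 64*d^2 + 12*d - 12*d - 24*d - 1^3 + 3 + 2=32*d^2 - 24*d + 4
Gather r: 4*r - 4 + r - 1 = 5*r - 5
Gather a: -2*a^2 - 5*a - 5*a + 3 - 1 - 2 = -2*a^2 - 10*a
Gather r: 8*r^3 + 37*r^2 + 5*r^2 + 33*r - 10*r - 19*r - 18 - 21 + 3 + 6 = 8*r^3 + 42*r^2 + 4*r - 30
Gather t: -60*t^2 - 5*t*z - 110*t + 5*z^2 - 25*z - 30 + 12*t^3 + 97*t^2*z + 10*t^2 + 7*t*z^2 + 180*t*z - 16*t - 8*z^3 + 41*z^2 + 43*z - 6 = 12*t^3 + t^2*(97*z - 50) + t*(7*z^2 + 175*z - 126) - 8*z^3 + 46*z^2 + 18*z - 36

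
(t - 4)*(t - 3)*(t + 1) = t^3 - 6*t^2 + 5*t + 12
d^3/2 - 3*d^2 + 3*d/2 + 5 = (d/2 + 1/2)*(d - 5)*(d - 2)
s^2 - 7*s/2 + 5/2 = (s - 5/2)*(s - 1)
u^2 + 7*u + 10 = (u + 2)*(u + 5)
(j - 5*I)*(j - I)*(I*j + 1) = I*j^3 + 7*j^2 - 11*I*j - 5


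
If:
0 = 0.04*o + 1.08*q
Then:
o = -27.0*q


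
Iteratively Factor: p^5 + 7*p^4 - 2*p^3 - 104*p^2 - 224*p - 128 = (p + 2)*(p^4 + 5*p^3 - 12*p^2 - 80*p - 64) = (p + 2)*(p + 4)*(p^3 + p^2 - 16*p - 16) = (p - 4)*(p + 2)*(p + 4)*(p^2 + 5*p + 4) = (p - 4)*(p + 1)*(p + 2)*(p + 4)*(p + 4)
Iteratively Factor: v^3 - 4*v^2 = (v)*(v^2 - 4*v) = v*(v - 4)*(v)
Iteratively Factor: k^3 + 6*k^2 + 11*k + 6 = (k + 1)*(k^2 + 5*k + 6) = (k + 1)*(k + 2)*(k + 3)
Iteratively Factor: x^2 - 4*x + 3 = (x - 3)*(x - 1)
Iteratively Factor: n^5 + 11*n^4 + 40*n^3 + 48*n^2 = (n + 4)*(n^4 + 7*n^3 + 12*n^2) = (n + 4)^2*(n^3 + 3*n^2) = (n + 3)*(n + 4)^2*(n^2) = n*(n + 3)*(n + 4)^2*(n)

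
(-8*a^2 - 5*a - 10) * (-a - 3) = 8*a^3 + 29*a^2 + 25*a + 30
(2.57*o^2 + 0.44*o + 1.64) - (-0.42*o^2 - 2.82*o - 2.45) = 2.99*o^2 + 3.26*o + 4.09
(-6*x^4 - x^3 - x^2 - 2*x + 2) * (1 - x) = 6*x^5 - 5*x^4 + x^2 - 4*x + 2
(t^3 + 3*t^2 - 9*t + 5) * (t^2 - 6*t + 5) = t^5 - 3*t^4 - 22*t^3 + 74*t^2 - 75*t + 25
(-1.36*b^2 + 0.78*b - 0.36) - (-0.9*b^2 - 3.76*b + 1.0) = -0.46*b^2 + 4.54*b - 1.36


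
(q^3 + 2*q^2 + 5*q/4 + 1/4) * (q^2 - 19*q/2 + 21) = q^5 - 15*q^4/2 + 13*q^3/4 + 243*q^2/8 + 191*q/8 + 21/4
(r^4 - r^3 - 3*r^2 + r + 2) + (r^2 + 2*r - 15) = r^4 - r^3 - 2*r^2 + 3*r - 13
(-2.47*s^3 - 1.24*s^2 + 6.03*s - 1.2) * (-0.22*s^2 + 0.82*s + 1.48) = 0.5434*s^5 - 1.7526*s^4 - 5.999*s^3 + 3.3734*s^2 + 7.9404*s - 1.776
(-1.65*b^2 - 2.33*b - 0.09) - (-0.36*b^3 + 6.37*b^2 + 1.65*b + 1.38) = 0.36*b^3 - 8.02*b^2 - 3.98*b - 1.47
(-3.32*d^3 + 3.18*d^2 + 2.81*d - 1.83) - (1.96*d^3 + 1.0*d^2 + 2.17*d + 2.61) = -5.28*d^3 + 2.18*d^2 + 0.64*d - 4.44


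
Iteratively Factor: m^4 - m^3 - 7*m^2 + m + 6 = (m + 2)*(m^3 - 3*m^2 - m + 3) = (m - 1)*(m + 2)*(m^2 - 2*m - 3) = (m - 1)*(m + 1)*(m + 2)*(m - 3)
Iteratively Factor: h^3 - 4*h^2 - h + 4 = (h + 1)*(h^2 - 5*h + 4) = (h - 1)*(h + 1)*(h - 4)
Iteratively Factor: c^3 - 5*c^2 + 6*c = (c)*(c^2 - 5*c + 6) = c*(c - 3)*(c - 2)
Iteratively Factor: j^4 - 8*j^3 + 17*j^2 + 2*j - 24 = (j - 3)*(j^3 - 5*j^2 + 2*j + 8) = (j - 3)*(j + 1)*(j^2 - 6*j + 8) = (j - 4)*(j - 3)*(j + 1)*(j - 2)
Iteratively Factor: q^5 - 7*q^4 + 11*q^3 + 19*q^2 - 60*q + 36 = (q + 2)*(q^4 - 9*q^3 + 29*q^2 - 39*q + 18) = (q - 3)*(q + 2)*(q^3 - 6*q^2 + 11*q - 6) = (q - 3)*(q - 2)*(q + 2)*(q^2 - 4*q + 3) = (q - 3)*(q - 2)*(q - 1)*(q + 2)*(q - 3)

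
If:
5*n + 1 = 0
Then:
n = -1/5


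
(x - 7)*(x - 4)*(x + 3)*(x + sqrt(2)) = x^4 - 8*x^3 + sqrt(2)*x^3 - 8*sqrt(2)*x^2 - 5*x^2 - 5*sqrt(2)*x + 84*x + 84*sqrt(2)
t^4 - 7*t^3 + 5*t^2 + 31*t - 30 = (t - 5)*(t - 3)*(t - 1)*(t + 2)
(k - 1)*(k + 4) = k^2 + 3*k - 4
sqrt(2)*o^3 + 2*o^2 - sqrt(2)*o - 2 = (o - 1)*(o + sqrt(2))*(sqrt(2)*o + sqrt(2))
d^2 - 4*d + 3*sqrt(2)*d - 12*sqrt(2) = (d - 4)*(d + 3*sqrt(2))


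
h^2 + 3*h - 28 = (h - 4)*(h + 7)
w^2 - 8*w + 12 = (w - 6)*(w - 2)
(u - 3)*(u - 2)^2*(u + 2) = u^4 - 5*u^3 + 2*u^2 + 20*u - 24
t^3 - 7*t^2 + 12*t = t*(t - 4)*(t - 3)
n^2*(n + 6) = n^3 + 6*n^2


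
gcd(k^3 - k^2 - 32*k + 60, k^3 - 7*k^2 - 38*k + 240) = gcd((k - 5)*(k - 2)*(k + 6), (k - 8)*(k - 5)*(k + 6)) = k^2 + k - 30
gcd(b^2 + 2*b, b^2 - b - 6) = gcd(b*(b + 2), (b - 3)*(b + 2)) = b + 2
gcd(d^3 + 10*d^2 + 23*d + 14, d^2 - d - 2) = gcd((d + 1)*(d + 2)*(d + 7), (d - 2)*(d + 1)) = d + 1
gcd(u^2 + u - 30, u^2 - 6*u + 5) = u - 5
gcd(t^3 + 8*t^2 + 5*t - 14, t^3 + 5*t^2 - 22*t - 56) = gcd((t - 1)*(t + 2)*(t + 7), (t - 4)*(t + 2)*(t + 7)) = t^2 + 9*t + 14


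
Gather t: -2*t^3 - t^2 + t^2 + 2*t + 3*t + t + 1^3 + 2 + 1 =-2*t^3 + 6*t + 4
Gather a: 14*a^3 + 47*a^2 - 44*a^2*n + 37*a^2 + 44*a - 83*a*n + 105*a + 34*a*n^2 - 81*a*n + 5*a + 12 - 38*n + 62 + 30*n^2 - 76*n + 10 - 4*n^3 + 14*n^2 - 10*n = 14*a^3 + a^2*(84 - 44*n) + a*(34*n^2 - 164*n + 154) - 4*n^3 + 44*n^2 - 124*n + 84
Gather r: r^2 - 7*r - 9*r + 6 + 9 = r^2 - 16*r + 15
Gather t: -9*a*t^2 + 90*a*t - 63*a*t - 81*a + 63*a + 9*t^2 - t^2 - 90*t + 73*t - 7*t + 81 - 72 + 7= -18*a + t^2*(8 - 9*a) + t*(27*a - 24) + 16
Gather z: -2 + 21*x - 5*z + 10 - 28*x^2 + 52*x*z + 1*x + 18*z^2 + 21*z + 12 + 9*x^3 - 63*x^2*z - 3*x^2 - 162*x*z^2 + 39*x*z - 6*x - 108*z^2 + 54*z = 9*x^3 - 31*x^2 + 16*x + z^2*(-162*x - 90) + z*(-63*x^2 + 91*x + 70) + 20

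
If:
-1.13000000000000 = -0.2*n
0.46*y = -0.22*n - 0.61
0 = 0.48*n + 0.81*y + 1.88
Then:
No Solution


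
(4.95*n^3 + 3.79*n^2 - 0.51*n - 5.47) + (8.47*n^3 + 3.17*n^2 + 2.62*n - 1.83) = 13.42*n^3 + 6.96*n^2 + 2.11*n - 7.3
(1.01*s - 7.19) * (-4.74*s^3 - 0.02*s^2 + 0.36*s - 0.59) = -4.7874*s^4 + 34.0604*s^3 + 0.5074*s^2 - 3.1843*s + 4.2421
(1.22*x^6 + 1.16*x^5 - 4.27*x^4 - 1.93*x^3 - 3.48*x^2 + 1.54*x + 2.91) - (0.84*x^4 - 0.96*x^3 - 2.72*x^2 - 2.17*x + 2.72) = 1.22*x^6 + 1.16*x^5 - 5.11*x^4 - 0.97*x^3 - 0.76*x^2 + 3.71*x + 0.19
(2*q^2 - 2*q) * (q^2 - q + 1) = 2*q^4 - 4*q^3 + 4*q^2 - 2*q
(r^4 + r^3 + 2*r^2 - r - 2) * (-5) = -5*r^4 - 5*r^3 - 10*r^2 + 5*r + 10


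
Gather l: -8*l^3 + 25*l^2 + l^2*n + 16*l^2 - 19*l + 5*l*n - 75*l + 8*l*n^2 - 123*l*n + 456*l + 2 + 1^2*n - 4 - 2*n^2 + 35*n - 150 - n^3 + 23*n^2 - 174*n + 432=-8*l^3 + l^2*(n + 41) + l*(8*n^2 - 118*n + 362) - n^3 + 21*n^2 - 138*n + 280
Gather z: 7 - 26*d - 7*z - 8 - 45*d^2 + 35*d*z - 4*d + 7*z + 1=-45*d^2 + 35*d*z - 30*d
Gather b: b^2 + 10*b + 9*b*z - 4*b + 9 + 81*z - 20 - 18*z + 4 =b^2 + b*(9*z + 6) + 63*z - 7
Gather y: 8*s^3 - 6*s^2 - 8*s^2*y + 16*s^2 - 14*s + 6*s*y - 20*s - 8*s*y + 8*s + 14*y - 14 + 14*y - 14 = 8*s^3 + 10*s^2 - 26*s + y*(-8*s^2 - 2*s + 28) - 28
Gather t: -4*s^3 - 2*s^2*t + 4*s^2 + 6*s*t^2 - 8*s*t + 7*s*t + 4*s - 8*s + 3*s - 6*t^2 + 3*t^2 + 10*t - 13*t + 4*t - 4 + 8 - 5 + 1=-4*s^3 + 4*s^2 - s + t^2*(6*s - 3) + t*(-2*s^2 - s + 1)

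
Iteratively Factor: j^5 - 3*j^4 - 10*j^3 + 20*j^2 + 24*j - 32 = (j - 1)*(j^4 - 2*j^3 - 12*j^2 + 8*j + 32) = (j - 2)*(j - 1)*(j^3 - 12*j - 16) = (j - 2)*(j - 1)*(j + 2)*(j^2 - 2*j - 8) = (j - 2)*(j - 1)*(j + 2)^2*(j - 4)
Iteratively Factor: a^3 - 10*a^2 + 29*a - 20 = (a - 5)*(a^2 - 5*a + 4) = (a - 5)*(a - 1)*(a - 4)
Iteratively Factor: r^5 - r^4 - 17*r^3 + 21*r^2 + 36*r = (r + 4)*(r^4 - 5*r^3 + 3*r^2 + 9*r) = (r + 1)*(r + 4)*(r^3 - 6*r^2 + 9*r) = (r - 3)*(r + 1)*(r + 4)*(r^2 - 3*r) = (r - 3)^2*(r + 1)*(r + 4)*(r)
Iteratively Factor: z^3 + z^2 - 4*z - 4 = (z - 2)*(z^2 + 3*z + 2) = (z - 2)*(z + 2)*(z + 1)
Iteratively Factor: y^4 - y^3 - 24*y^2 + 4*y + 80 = (y + 4)*(y^3 - 5*y^2 - 4*y + 20) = (y - 5)*(y + 4)*(y^2 - 4) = (y - 5)*(y - 2)*(y + 4)*(y + 2)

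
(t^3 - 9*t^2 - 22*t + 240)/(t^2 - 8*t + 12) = (t^2 - 3*t - 40)/(t - 2)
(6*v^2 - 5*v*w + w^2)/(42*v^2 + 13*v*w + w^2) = (6*v^2 - 5*v*w + w^2)/(42*v^2 + 13*v*w + w^2)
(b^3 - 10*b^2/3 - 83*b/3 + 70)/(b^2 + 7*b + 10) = (b^2 - 25*b/3 + 14)/(b + 2)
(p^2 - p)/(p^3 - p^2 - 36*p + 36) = p/(p^2 - 36)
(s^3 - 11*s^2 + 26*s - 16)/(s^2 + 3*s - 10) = (s^2 - 9*s + 8)/(s + 5)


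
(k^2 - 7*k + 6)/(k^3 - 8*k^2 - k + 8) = (k - 6)/(k^2 - 7*k - 8)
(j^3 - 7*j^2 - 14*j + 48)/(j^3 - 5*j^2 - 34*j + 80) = (j + 3)/(j + 5)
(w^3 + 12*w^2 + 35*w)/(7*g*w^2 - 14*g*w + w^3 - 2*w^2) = (w^2 + 12*w + 35)/(7*g*w - 14*g + w^2 - 2*w)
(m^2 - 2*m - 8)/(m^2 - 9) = (m^2 - 2*m - 8)/(m^2 - 9)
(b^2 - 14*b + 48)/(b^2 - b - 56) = (b - 6)/(b + 7)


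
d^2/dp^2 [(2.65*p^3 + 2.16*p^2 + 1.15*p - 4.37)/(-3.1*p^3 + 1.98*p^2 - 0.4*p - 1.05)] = (-74.0466*p^6 - 46.593*p^5 + 665.88*p^4 - 352.19082*p^3 + 146.602848*p^2 - 137.98719*p + 15.77206)/(29.791*p^9 - 57.0834*p^8 + 47.99172*p^7 + 7.777908*p^6 - 32.47692*p^5 + 19.21086*p^4 + 5.32765*p^3 - 6.04485*p^2 + 1.323*p + 1.157625)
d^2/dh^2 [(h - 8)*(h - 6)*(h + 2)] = 6*h - 24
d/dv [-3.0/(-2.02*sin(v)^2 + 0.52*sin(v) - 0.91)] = (1.56 - 12.12*sin(v))*cos(v)/(2.02*sin(v)^2 - 0.52*sin(v) + 0.91)^2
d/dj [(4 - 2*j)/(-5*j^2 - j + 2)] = 10*j*(4 - j)/(25*j^4 + 10*j^3 - 19*j^2 - 4*j + 4)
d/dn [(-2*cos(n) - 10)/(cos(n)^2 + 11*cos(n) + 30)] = -2*sin(n)/(cos(n) + 6)^2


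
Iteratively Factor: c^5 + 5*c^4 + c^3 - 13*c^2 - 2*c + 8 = (c - 1)*(c^4 + 6*c^3 + 7*c^2 - 6*c - 8) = (c - 1)*(c + 1)*(c^3 + 5*c^2 + 2*c - 8) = (c - 1)^2*(c + 1)*(c^2 + 6*c + 8) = (c - 1)^2*(c + 1)*(c + 4)*(c + 2)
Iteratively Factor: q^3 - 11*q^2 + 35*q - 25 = (q - 5)*(q^2 - 6*q + 5) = (q - 5)^2*(q - 1)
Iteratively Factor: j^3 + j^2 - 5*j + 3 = (j - 1)*(j^2 + 2*j - 3) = (j - 1)*(j + 3)*(j - 1)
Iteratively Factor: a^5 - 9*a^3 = (a)*(a^4 - 9*a^2) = a^2*(a^3 - 9*a) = a^2*(a - 3)*(a^2 + 3*a) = a^2*(a - 3)*(a + 3)*(a)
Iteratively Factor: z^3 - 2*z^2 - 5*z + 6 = (z + 2)*(z^2 - 4*z + 3) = (z - 1)*(z + 2)*(z - 3)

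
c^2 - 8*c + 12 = (c - 6)*(c - 2)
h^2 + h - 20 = (h - 4)*(h + 5)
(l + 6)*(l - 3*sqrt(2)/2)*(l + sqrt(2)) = l^3 - sqrt(2)*l^2/2 + 6*l^2 - 3*sqrt(2)*l - 3*l - 18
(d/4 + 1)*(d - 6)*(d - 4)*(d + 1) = d^4/4 - 5*d^3/4 - 11*d^2/2 + 20*d + 24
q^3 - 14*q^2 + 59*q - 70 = (q - 7)*(q - 5)*(q - 2)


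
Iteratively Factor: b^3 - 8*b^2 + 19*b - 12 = (b - 4)*(b^2 - 4*b + 3) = (b - 4)*(b - 1)*(b - 3)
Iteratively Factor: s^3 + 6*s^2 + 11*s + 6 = (s + 3)*(s^2 + 3*s + 2) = (s + 1)*(s + 3)*(s + 2)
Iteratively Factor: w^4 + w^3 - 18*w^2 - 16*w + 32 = (w + 4)*(w^3 - 3*w^2 - 6*w + 8) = (w - 4)*(w + 4)*(w^2 + w - 2) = (w - 4)*(w - 1)*(w + 4)*(w + 2)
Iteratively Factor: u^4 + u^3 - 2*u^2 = (u)*(u^3 + u^2 - 2*u) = u*(u - 1)*(u^2 + 2*u) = u*(u - 1)*(u + 2)*(u)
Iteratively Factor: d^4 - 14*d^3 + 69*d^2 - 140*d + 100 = (d - 2)*(d^3 - 12*d^2 + 45*d - 50) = (d - 5)*(d - 2)*(d^2 - 7*d + 10) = (d - 5)*(d - 2)^2*(d - 5)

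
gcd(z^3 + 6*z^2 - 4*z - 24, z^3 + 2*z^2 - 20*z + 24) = z^2 + 4*z - 12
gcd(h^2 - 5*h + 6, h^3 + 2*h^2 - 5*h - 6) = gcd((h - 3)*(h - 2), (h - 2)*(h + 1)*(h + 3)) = h - 2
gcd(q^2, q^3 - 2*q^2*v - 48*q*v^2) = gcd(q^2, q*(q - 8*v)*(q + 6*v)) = q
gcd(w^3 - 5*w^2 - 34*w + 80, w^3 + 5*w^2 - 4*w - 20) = w^2 + 3*w - 10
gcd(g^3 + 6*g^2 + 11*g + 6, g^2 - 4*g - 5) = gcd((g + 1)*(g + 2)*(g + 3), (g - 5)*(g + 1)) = g + 1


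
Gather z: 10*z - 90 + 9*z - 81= 19*z - 171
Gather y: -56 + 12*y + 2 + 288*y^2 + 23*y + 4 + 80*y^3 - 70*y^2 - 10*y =80*y^3 + 218*y^2 + 25*y - 50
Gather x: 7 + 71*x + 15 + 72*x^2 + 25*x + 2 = 72*x^2 + 96*x + 24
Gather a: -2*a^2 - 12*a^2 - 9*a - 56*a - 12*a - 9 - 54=-14*a^2 - 77*a - 63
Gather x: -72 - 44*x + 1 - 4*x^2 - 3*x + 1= -4*x^2 - 47*x - 70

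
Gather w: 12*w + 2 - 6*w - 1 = 6*w + 1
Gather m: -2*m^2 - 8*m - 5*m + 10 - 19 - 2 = -2*m^2 - 13*m - 11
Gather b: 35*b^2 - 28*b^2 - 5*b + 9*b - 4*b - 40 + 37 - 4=7*b^2 - 7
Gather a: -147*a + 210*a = 63*a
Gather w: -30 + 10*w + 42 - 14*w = 12 - 4*w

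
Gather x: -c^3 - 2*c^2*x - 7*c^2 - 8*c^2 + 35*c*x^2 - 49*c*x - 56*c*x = -c^3 - 15*c^2 + 35*c*x^2 + x*(-2*c^2 - 105*c)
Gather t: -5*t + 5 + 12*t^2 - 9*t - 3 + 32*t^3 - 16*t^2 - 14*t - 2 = 32*t^3 - 4*t^2 - 28*t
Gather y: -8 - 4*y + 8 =-4*y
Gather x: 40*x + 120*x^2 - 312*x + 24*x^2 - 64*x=144*x^2 - 336*x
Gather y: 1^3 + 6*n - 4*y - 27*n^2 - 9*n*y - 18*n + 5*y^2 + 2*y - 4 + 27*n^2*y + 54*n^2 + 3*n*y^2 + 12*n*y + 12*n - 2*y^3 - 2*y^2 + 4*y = 27*n^2 - 2*y^3 + y^2*(3*n + 3) + y*(27*n^2 + 3*n + 2) - 3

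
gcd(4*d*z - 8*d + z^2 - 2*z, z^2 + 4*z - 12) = z - 2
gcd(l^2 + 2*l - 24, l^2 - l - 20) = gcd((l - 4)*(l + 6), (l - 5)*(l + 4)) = 1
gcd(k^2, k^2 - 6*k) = k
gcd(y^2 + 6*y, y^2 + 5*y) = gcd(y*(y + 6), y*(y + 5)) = y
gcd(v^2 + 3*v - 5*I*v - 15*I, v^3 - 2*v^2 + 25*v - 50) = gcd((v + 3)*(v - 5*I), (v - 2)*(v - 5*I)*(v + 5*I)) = v - 5*I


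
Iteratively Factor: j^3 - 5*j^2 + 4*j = (j - 4)*(j^2 - j) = (j - 4)*(j - 1)*(j)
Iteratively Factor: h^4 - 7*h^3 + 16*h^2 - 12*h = (h)*(h^3 - 7*h^2 + 16*h - 12) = h*(h - 2)*(h^2 - 5*h + 6) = h*(h - 2)^2*(h - 3)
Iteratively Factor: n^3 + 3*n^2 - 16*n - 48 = (n + 4)*(n^2 - n - 12) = (n + 3)*(n + 4)*(n - 4)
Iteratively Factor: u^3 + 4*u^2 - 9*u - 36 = (u + 3)*(u^2 + u - 12) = (u - 3)*(u + 3)*(u + 4)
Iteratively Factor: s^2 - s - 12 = (s + 3)*(s - 4)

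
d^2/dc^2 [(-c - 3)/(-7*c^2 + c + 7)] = 2*((-21*c - 20)*(-7*c^2 + c + 7) - (c + 3)*(14*c - 1)^2)/(-7*c^2 + c + 7)^3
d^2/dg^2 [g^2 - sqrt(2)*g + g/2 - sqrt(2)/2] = 2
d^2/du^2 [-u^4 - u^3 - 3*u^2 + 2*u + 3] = -12*u^2 - 6*u - 6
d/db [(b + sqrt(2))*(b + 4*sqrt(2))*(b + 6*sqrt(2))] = 3*b^2 + 22*sqrt(2)*b + 68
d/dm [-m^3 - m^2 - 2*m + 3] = -3*m^2 - 2*m - 2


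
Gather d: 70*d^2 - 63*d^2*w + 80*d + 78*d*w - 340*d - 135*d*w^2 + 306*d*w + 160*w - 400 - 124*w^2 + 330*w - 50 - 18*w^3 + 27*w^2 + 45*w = d^2*(70 - 63*w) + d*(-135*w^2 + 384*w - 260) - 18*w^3 - 97*w^2 + 535*w - 450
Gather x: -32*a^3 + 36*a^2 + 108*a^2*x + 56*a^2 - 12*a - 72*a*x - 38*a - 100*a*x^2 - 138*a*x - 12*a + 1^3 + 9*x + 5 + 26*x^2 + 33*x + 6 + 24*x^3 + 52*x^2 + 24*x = -32*a^3 + 92*a^2 - 62*a + 24*x^3 + x^2*(78 - 100*a) + x*(108*a^2 - 210*a + 66) + 12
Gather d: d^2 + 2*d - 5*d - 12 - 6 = d^2 - 3*d - 18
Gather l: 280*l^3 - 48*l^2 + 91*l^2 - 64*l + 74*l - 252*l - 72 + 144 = 280*l^3 + 43*l^2 - 242*l + 72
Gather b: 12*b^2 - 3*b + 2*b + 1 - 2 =12*b^2 - b - 1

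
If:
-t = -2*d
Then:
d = t/2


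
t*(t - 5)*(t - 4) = t^3 - 9*t^2 + 20*t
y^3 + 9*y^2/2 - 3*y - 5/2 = (y - 1)*(y + 1/2)*(y + 5)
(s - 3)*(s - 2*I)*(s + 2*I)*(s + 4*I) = s^4 - 3*s^3 + 4*I*s^3 + 4*s^2 - 12*I*s^2 - 12*s + 16*I*s - 48*I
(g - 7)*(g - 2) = g^2 - 9*g + 14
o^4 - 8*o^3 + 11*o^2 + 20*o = o*(o - 5)*(o - 4)*(o + 1)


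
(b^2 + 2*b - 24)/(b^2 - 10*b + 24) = (b + 6)/(b - 6)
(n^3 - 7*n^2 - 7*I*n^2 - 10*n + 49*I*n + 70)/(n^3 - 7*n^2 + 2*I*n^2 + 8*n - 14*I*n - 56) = (n - 5*I)/(n + 4*I)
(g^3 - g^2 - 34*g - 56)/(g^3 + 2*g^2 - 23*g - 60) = (g^2 - 5*g - 14)/(g^2 - 2*g - 15)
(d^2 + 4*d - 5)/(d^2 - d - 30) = (d - 1)/(d - 6)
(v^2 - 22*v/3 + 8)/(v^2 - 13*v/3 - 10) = (3*v - 4)/(3*v + 5)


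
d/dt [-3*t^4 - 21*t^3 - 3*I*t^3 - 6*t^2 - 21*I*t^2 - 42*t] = -12*t^3 - t^2*(63 + 9*I) - t*(12 + 42*I) - 42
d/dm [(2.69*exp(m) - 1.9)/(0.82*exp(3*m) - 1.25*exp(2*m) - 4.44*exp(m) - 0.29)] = (-4.4116*exp(3*m) + 8.0365*exp(2*m) - 4.75*exp(m) - 9.2161)*exp(m)/(0.6724*exp(6*m) - 2.05*exp(5*m) - 5.7191*exp(4*m) + 10.6244*exp(3*m) + 20.4386*exp(2*m) + 2.5752*exp(m) + 0.0841)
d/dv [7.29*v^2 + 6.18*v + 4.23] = 14.58*v + 6.18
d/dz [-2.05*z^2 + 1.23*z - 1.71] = 1.23 - 4.1*z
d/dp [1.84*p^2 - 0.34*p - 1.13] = 3.68*p - 0.34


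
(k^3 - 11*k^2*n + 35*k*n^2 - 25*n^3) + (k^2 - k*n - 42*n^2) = k^3 - 11*k^2*n + k^2 + 35*k*n^2 - k*n - 25*n^3 - 42*n^2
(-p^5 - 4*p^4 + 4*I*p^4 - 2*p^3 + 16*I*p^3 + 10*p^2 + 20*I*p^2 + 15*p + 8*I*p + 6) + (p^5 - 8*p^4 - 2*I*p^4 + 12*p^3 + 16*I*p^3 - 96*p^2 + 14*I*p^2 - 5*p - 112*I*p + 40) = -12*p^4 + 2*I*p^4 + 10*p^3 + 32*I*p^3 - 86*p^2 + 34*I*p^2 + 10*p - 104*I*p + 46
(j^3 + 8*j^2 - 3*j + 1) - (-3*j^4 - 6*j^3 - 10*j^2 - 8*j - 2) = 3*j^4 + 7*j^3 + 18*j^2 + 5*j + 3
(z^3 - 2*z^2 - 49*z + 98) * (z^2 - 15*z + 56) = z^5 - 17*z^4 + 37*z^3 + 721*z^2 - 4214*z + 5488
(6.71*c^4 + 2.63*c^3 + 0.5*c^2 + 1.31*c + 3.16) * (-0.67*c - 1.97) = -4.4957*c^5 - 14.9808*c^4 - 5.5161*c^3 - 1.8627*c^2 - 4.6979*c - 6.2252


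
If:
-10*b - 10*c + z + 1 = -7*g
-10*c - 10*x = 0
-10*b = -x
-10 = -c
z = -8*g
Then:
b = -1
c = 10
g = -89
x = -10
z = 712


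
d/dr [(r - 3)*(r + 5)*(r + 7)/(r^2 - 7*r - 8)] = (r^4 - 14*r^3 - 86*r^2 + 66*r - 727)/(r^4 - 14*r^3 + 33*r^2 + 112*r + 64)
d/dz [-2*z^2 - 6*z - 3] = -4*z - 6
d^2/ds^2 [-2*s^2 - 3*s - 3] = -4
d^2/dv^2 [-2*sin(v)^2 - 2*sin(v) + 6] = 2*sin(v) - 4*cos(2*v)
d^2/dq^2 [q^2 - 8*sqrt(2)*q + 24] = 2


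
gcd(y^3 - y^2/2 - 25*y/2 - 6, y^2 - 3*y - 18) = y + 3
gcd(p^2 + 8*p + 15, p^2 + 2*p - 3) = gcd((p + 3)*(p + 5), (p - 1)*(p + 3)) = p + 3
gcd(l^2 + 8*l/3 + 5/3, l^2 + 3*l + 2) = l + 1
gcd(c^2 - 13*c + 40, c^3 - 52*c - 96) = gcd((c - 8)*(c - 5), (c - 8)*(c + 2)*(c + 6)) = c - 8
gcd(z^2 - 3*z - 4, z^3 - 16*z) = z - 4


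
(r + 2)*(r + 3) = r^2 + 5*r + 6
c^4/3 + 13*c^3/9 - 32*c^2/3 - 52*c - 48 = (c/3 + 1)*(c - 6)*(c + 4/3)*(c + 6)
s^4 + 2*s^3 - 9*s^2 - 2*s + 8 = (s - 2)*(s - 1)*(s + 1)*(s + 4)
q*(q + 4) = q^2 + 4*q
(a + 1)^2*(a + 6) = a^3 + 8*a^2 + 13*a + 6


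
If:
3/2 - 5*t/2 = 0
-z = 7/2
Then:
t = 3/5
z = -7/2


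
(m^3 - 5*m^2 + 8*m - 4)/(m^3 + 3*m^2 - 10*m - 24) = (m^3 - 5*m^2 + 8*m - 4)/(m^3 + 3*m^2 - 10*m - 24)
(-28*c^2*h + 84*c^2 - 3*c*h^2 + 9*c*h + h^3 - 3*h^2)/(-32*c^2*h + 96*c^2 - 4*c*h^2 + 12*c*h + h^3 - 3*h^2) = (7*c - h)/(8*c - h)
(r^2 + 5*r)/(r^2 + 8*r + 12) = r*(r + 5)/(r^2 + 8*r + 12)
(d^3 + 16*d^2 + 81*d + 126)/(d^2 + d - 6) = (d^2 + 13*d + 42)/(d - 2)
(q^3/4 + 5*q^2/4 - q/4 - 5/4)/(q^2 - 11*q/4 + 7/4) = (q^2 + 6*q + 5)/(4*q - 7)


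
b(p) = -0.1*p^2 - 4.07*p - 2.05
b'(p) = -0.2*p - 4.07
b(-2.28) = 6.71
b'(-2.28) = -3.61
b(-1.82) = 5.03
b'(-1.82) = -3.71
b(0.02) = -2.13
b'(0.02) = -4.07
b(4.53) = -22.54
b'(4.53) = -4.98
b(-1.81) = 4.99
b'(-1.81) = -3.71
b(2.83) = -14.37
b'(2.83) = -4.64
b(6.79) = -34.30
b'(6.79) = -5.43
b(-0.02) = -1.97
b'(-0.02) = -4.07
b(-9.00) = 26.48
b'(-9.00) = -2.27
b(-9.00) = 26.48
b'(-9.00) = -2.27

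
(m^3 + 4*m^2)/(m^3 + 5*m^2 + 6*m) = m*(m + 4)/(m^2 + 5*m + 6)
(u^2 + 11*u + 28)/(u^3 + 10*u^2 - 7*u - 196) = (u + 4)/(u^2 + 3*u - 28)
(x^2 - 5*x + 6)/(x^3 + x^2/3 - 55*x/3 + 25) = 3*(x - 2)/(3*x^2 + 10*x - 25)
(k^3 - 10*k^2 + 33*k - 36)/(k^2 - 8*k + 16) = (k^2 - 6*k + 9)/(k - 4)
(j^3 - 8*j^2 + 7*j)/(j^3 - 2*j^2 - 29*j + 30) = j*(j - 7)/(j^2 - j - 30)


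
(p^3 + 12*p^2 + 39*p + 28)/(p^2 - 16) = (p^2 + 8*p + 7)/(p - 4)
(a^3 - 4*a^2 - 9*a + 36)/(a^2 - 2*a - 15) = (a^2 - 7*a + 12)/(a - 5)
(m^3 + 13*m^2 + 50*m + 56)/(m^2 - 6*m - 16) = (m^2 + 11*m + 28)/(m - 8)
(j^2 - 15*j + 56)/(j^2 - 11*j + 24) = (j - 7)/(j - 3)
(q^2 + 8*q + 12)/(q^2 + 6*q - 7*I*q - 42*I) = (q + 2)/(q - 7*I)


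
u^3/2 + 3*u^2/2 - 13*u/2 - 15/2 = (u/2 + 1/2)*(u - 3)*(u + 5)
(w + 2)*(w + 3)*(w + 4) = w^3 + 9*w^2 + 26*w + 24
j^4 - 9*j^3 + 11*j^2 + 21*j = j*(j - 7)*(j - 3)*(j + 1)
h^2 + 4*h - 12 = (h - 2)*(h + 6)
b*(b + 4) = b^2 + 4*b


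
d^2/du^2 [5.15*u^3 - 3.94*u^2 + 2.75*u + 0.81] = 30.9*u - 7.88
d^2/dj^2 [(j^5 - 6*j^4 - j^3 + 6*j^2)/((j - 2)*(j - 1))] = 6*(j^4 - 7*j^3 + 18*j^2 - 20*j - 8)/(j^3 - 6*j^2 + 12*j - 8)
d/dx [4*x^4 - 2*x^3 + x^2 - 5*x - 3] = 16*x^3 - 6*x^2 + 2*x - 5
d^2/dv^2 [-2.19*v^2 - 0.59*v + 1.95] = -4.38000000000000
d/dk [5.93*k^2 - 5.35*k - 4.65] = 11.86*k - 5.35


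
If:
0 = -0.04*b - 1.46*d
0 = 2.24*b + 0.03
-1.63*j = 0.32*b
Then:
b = -0.01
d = 0.00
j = 0.00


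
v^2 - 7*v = v*(v - 7)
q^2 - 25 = (q - 5)*(q + 5)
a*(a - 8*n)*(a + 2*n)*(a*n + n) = a^4*n - 6*a^3*n^2 + a^3*n - 16*a^2*n^3 - 6*a^2*n^2 - 16*a*n^3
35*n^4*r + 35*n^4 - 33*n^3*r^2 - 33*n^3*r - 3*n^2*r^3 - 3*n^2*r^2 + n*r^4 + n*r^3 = (-7*n + r)*(-n + r)*(5*n + r)*(n*r + n)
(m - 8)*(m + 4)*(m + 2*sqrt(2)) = m^3 - 4*m^2 + 2*sqrt(2)*m^2 - 32*m - 8*sqrt(2)*m - 64*sqrt(2)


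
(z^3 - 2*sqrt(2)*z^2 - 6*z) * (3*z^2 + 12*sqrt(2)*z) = 3*z^5 + 6*sqrt(2)*z^4 - 66*z^3 - 72*sqrt(2)*z^2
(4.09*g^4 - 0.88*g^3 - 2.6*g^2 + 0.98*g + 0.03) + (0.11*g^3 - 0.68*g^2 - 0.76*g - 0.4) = 4.09*g^4 - 0.77*g^3 - 3.28*g^2 + 0.22*g - 0.37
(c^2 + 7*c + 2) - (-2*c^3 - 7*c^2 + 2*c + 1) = 2*c^3 + 8*c^2 + 5*c + 1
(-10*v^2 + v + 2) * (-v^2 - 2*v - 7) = 10*v^4 + 19*v^3 + 66*v^2 - 11*v - 14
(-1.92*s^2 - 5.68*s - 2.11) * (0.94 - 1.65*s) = 3.168*s^3 + 7.5672*s^2 - 1.8577*s - 1.9834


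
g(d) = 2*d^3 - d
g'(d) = 6*d^2 - 1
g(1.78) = 9.50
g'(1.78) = 18.01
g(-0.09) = 0.09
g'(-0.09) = -0.95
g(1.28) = 2.91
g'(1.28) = 8.83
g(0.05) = -0.05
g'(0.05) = -0.98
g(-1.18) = -2.11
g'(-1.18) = 7.35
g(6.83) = 630.39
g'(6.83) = 278.89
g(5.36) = 302.62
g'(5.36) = 171.38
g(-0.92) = -0.64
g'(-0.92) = 4.08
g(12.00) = 3444.00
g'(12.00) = 863.00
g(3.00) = 51.00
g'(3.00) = 53.00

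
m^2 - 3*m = m*(m - 3)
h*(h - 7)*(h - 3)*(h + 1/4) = h^4 - 39*h^3/4 + 37*h^2/2 + 21*h/4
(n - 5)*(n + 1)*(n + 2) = n^3 - 2*n^2 - 13*n - 10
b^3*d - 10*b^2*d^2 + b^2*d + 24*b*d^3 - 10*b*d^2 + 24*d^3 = (b - 6*d)*(b - 4*d)*(b*d + d)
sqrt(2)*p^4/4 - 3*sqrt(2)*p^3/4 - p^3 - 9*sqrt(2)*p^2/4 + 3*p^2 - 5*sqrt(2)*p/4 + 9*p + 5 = (p/2 + 1/2)*(p - 5)*(p - 2*sqrt(2))*(sqrt(2)*p/2 + sqrt(2)/2)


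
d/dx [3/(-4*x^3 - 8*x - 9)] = 12*(3*x^2 + 2)/(4*x^3 + 8*x + 9)^2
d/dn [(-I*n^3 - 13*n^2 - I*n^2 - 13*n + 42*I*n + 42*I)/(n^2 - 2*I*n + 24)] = (-I*n^2 + 8*n + 11 - 28*I)/(n^2 + 8*I*n - 16)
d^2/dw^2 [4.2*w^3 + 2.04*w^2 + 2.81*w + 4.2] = 25.2*w + 4.08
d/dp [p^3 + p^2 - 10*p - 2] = 3*p^2 + 2*p - 10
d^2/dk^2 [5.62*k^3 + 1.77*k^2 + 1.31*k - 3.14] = 33.72*k + 3.54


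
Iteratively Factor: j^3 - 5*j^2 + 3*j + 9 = (j + 1)*(j^2 - 6*j + 9) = (j - 3)*(j + 1)*(j - 3)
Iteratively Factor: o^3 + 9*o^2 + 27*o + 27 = (o + 3)*(o^2 + 6*o + 9) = (o + 3)^2*(o + 3)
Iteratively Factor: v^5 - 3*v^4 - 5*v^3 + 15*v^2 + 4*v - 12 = (v - 3)*(v^4 - 5*v^2 + 4) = (v - 3)*(v + 1)*(v^3 - v^2 - 4*v + 4) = (v - 3)*(v - 2)*(v + 1)*(v^2 + v - 2) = (v - 3)*(v - 2)*(v - 1)*(v + 1)*(v + 2)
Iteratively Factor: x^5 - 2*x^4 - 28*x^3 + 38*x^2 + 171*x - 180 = (x - 5)*(x^4 + 3*x^3 - 13*x^2 - 27*x + 36) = (x - 5)*(x + 4)*(x^3 - x^2 - 9*x + 9) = (x - 5)*(x - 1)*(x + 4)*(x^2 - 9) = (x - 5)*(x - 3)*(x - 1)*(x + 4)*(x + 3)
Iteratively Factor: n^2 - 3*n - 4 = (n + 1)*(n - 4)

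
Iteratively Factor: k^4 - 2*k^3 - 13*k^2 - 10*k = (k + 1)*(k^3 - 3*k^2 - 10*k) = (k + 1)*(k + 2)*(k^2 - 5*k) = (k - 5)*(k + 1)*(k + 2)*(k)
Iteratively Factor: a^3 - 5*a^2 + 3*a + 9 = (a + 1)*(a^2 - 6*a + 9) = (a - 3)*(a + 1)*(a - 3)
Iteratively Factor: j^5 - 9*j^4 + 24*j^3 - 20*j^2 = (j - 2)*(j^4 - 7*j^3 + 10*j^2) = j*(j - 2)*(j^3 - 7*j^2 + 10*j) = j^2*(j - 2)*(j^2 - 7*j + 10) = j^2*(j - 5)*(j - 2)*(j - 2)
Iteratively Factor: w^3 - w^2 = (w)*(w^2 - w) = w^2*(w - 1)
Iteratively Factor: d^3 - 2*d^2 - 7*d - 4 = (d + 1)*(d^2 - 3*d - 4) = (d - 4)*(d + 1)*(d + 1)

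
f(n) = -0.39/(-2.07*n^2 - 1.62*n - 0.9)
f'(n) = -0.39*(4.14*n + 1.62)/(-2.07*n^2 - 1.62*n - 0.9)^2 = (-1.6146*n - 0.6318)/(2.07*n^2 + 1.62*n + 0.9)^2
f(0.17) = 0.32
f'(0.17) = -0.59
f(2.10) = 0.03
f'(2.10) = -0.02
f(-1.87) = 0.08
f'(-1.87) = 0.09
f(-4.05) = 0.01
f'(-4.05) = 0.01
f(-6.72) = 0.00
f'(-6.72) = 0.00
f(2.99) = 0.02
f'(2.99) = -0.01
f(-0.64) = 0.55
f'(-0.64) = 0.79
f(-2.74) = 0.03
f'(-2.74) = 0.03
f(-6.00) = 0.01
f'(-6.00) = 0.00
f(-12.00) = 0.00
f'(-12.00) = 0.00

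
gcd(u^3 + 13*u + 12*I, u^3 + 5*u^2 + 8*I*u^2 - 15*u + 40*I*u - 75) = u + 3*I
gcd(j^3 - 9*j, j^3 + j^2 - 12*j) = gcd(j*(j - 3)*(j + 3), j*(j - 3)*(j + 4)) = j^2 - 3*j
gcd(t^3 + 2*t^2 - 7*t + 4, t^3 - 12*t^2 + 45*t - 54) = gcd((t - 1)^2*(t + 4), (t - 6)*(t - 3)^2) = 1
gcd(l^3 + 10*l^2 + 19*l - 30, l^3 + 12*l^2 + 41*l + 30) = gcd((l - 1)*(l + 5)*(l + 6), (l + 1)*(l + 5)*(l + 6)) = l^2 + 11*l + 30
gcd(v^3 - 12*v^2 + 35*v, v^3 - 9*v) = v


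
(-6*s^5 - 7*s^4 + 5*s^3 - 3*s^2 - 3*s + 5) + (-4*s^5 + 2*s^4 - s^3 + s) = -10*s^5 - 5*s^4 + 4*s^3 - 3*s^2 - 2*s + 5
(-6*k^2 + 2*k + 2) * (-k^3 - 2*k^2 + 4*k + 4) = 6*k^5 + 10*k^4 - 30*k^3 - 20*k^2 + 16*k + 8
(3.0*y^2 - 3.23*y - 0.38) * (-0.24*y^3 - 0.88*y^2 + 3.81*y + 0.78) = -0.72*y^5 - 1.8648*y^4 + 14.3636*y^3 - 9.6319*y^2 - 3.9672*y - 0.2964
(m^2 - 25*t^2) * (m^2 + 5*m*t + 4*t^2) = m^4 + 5*m^3*t - 21*m^2*t^2 - 125*m*t^3 - 100*t^4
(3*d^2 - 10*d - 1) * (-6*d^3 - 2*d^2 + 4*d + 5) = -18*d^5 + 54*d^4 + 38*d^3 - 23*d^2 - 54*d - 5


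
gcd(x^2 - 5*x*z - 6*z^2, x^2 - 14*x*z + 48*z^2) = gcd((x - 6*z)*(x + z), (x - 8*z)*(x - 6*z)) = x - 6*z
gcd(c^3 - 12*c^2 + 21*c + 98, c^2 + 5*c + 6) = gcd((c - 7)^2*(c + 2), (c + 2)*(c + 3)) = c + 2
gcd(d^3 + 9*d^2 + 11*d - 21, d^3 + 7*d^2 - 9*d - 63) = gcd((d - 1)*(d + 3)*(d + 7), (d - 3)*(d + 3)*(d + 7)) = d^2 + 10*d + 21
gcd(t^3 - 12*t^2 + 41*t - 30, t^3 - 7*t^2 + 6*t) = t^2 - 7*t + 6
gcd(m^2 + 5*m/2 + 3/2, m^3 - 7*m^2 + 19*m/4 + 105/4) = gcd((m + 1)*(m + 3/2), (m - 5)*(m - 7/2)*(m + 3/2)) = m + 3/2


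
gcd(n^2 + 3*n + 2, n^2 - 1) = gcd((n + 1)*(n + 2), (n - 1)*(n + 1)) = n + 1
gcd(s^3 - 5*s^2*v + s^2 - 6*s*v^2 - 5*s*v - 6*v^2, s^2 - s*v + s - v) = s + 1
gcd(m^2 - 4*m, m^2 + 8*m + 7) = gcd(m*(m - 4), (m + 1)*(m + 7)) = 1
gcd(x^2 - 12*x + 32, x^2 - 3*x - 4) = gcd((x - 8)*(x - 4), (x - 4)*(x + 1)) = x - 4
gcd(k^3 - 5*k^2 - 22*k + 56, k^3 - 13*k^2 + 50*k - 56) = k^2 - 9*k + 14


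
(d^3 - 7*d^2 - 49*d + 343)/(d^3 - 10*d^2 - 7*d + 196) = (d + 7)/(d + 4)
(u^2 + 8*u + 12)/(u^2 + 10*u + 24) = (u + 2)/(u + 4)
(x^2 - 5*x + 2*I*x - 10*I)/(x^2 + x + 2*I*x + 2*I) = (x - 5)/(x + 1)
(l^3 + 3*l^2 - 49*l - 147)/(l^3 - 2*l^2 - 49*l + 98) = (l + 3)/(l - 2)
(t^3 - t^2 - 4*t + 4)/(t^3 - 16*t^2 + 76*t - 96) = (t^2 + t - 2)/(t^2 - 14*t + 48)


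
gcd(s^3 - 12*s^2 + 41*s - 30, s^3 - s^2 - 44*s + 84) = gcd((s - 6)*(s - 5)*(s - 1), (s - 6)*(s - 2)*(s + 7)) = s - 6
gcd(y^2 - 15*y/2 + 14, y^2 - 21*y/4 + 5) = y - 4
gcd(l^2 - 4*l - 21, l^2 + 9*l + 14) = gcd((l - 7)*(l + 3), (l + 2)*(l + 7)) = 1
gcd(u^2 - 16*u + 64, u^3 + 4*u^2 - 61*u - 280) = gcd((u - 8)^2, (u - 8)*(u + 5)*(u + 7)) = u - 8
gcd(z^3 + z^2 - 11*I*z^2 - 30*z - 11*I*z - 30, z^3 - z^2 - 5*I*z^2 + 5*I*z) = z - 5*I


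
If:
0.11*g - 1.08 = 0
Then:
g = 9.82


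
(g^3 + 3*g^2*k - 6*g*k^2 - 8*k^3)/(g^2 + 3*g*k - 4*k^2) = (g^2 - g*k - 2*k^2)/(g - k)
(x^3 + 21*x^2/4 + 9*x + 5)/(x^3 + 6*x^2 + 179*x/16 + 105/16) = 4*(x^2 + 4*x + 4)/(4*x^2 + 19*x + 21)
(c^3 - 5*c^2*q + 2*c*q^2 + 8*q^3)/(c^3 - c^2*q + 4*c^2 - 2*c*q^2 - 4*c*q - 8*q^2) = (c - 4*q)/(c + 4)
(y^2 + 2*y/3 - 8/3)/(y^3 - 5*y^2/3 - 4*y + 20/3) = (3*y - 4)/(3*y^2 - 11*y + 10)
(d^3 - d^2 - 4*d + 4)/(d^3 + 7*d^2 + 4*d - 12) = (d - 2)/(d + 6)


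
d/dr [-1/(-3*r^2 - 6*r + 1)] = 6*(-r - 1)/(3*r^2 + 6*r - 1)^2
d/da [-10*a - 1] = -10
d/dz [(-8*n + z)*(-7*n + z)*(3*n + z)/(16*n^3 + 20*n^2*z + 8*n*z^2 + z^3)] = 2*n*(-796*n^3 - 370*n^2*z - 11*n*z^2 + 10*z^3)/(128*n^5 + 256*n^4*z + 200*n^3*z^2 + 76*n^2*z^3 + 14*n*z^4 + z^5)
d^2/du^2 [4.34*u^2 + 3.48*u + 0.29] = 8.68000000000000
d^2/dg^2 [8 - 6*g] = 0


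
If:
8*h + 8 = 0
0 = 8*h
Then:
No Solution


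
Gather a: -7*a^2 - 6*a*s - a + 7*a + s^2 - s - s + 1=-7*a^2 + a*(6 - 6*s) + s^2 - 2*s + 1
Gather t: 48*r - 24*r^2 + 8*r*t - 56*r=-24*r^2 + 8*r*t - 8*r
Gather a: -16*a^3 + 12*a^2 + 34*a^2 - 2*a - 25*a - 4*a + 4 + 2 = -16*a^3 + 46*a^2 - 31*a + 6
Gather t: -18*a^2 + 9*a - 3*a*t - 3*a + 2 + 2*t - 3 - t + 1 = -18*a^2 + 6*a + t*(1 - 3*a)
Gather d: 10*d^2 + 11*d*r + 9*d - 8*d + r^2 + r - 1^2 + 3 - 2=10*d^2 + d*(11*r + 1) + r^2 + r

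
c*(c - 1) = c^2 - c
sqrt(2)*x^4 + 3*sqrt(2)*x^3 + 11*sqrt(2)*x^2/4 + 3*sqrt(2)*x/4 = x*(x + 1/2)*(x + 3/2)*(sqrt(2)*x + sqrt(2))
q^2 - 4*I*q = q*(q - 4*I)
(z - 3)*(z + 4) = z^2 + z - 12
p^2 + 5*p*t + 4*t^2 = (p + t)*(p + 4*t)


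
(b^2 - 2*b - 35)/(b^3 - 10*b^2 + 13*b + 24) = (b^2 - 2*b - 35)/(b^3 - 10*b^2 + 13*b + 24)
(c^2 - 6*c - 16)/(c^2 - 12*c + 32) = (c + 2)/(c - 4)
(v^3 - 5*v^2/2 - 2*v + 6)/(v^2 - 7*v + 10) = (v^2 - v/2 - 3)/(v - 5)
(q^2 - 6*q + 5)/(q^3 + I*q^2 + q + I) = (q^2 - 6*q + 5)/(q^3 + I*q^2 + q + I)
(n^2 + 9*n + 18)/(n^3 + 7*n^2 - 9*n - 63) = (n + 6)/(n^2 + 4*n - 21)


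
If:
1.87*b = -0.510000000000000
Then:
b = -0.27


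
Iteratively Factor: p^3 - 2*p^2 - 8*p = (p - 4)*(p^2 + 2*p) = p*(p - 4)*(p + 2)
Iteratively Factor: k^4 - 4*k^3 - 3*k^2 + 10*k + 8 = (k + 1)*(k^3 - 5*k^2 + 2*k + 8) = (k - 4)*(k + 1)*(k^2 - k - 2) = (k - 4)*(k - 2)*(k + 1)*(k + 1)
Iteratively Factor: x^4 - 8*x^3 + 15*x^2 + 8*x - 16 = (x - 4)*(x^3 - 4*x^2 - x + 4) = (x - 4)^2*(x^2 - 1) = (x - 4)^2*(x + 1)*(x - 1)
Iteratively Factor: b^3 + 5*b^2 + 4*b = (b + 1)*(b^2 + 4*b) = b*(b + 1)*(b + 4)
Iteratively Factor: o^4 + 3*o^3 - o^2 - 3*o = (o + 1)*(o^3 + 2*o^2 - 3*o) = (o + 1)*(o + 3)*(o^2 - o) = o*(o + 1)*(o + 3)*(o - 1)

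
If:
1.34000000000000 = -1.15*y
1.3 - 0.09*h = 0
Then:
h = 14.44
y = -1.17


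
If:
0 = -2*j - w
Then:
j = -w/2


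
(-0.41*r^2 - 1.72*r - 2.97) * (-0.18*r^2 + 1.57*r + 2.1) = 0.0738*r^4 - 0.3341*r^3 - 3.0268*r^2 - 8.2749*r - 6.237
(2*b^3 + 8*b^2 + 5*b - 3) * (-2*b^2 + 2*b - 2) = -4*b^5 - 12*b^4 + 2*b^3 - 16*b + 6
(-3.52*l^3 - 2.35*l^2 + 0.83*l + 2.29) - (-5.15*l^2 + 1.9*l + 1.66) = -3.52*l^3 + 2.8*l^2 - 1.07*l + 0.63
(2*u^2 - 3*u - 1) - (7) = 2*u^2 - 3*u - 8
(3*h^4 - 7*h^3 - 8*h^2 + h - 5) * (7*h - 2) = 21*h^5 - 55*h^4 - 42*h^3 + 23*h^2 - 37*h + 10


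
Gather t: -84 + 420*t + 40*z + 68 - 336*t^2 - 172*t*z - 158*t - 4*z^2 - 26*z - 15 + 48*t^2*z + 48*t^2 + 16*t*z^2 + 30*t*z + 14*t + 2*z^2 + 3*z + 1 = t^2*(48*z - 288) + t*(16*z^2 - 142*z + 276) - 2*z^2 + 17*z - 30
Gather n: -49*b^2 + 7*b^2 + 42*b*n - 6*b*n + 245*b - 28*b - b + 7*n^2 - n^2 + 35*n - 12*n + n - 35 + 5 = -42*b^2 + 216*b + 6*n^2 + n*(36*b + 24) - 30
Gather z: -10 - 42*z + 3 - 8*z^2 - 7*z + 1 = -8*z^2 - 49*z - 6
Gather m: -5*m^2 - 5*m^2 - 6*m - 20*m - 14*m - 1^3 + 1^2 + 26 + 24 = -10*m^2 - 40*m + 50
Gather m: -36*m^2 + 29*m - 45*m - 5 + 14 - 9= -36*m^2 - 16*m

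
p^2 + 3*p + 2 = (p + 1)*(p + 2)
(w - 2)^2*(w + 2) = w^3 - 2*w^2 - 4*w + 8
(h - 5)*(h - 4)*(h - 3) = h^3 - 12*h^2 + 47*h - 60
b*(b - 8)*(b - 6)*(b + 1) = b^4 - 13*b^3 + 34*b^2 + 48*b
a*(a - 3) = a^2 - 3*a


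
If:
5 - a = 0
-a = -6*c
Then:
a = 5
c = 5/6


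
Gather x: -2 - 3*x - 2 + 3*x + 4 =0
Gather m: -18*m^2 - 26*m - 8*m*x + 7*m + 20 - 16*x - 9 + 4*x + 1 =-18*m^2 + m*(-8*x - 19) - 12*x + 12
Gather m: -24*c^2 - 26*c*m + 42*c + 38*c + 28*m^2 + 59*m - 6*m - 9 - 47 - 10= -24*c^2 + 80*c + 28*m^2 + m*(53 - 26*c) - 66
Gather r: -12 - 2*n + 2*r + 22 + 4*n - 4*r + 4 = 2*n - 2*r + 14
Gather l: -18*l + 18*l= 0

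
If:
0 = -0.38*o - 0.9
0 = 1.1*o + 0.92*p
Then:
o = -2.37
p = 2.83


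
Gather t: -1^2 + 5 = 4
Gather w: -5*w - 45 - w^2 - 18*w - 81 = -w^2 - 23*w - 126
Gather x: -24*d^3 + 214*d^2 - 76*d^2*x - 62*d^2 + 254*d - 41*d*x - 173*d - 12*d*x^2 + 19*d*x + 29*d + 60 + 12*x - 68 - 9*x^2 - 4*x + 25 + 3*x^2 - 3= -24*d^3 + 152*d^2 + 110*d + x^2*(-12*d - 6) + x*(-76*d^2 - 22*d + 8) + 14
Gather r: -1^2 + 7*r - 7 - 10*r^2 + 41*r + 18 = -10*r^2 + 48*r + 10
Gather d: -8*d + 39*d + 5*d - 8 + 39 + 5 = 36*d + 36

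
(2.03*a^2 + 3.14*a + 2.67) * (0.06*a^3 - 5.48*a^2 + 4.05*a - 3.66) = 0.1218*a^5 - 10.936*a^4 - 8.8255*a^3 - 9.3444*a^2 - 0.678900000000002*a - 9.7722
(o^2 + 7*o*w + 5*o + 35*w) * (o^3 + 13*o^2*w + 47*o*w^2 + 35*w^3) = o^5 + 20*o^4*w + 5*o^4 + 138*o^3*w^2 + 100*o^3*w + 364*o^2*w^3 + 690*o^2*w^2 + 245*o*w^4 + 1820*o*w^3 + 1225*w^4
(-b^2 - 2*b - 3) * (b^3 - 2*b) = -b^5 - 2*b^4 - b^3 + 4*b^2 + 6*b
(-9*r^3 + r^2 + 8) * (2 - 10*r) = 90*r^4 - 28*r^3 + 2*r^2 - 80*r + 16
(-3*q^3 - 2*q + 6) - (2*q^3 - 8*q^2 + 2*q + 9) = -5*q^3 + 8*q^2 - 4*q - 3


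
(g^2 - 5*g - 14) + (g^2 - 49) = 2*g^2 - 5*g - 63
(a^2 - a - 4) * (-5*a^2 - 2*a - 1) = -5*a^4 + 3*a^3 + 21*a^2 + 9*a + 4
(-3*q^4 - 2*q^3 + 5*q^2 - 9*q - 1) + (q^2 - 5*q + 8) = -3*q^4 - 2*q^3 + 6*q^2 - 14*q + 7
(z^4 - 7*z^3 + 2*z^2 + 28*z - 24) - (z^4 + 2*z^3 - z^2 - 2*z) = -9*z^3 + 3*z^2 + 30*z - 24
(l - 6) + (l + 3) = 2*l - 3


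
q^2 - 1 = (q - 1)*(q + 1)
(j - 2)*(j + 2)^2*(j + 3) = j^4 + 5*j^3 + 2*j^2 - 20*j - 24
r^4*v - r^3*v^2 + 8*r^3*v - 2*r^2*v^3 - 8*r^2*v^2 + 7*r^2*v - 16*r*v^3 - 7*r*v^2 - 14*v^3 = (r + 7)*(r - 2*v)*(r + v)*(r*v + v)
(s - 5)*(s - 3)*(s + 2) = s^3 - 6*s^2 - s + 30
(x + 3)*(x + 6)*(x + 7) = x^3 + 16*x^2 + 81*x + 126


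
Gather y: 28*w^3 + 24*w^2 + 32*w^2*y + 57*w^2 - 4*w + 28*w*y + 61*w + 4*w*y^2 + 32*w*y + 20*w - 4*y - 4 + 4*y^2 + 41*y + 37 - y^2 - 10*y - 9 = 28*w^3 + 81*w^2 + 77*w + y^2*(4*w + 3) + y*(32*w^2 + 60*w + 27) + 24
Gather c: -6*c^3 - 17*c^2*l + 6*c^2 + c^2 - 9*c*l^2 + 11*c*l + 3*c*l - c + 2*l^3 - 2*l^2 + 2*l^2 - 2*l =-6*c^3 + c^2*(7 - 17*l) + c*(-9*l^2 + 14*l - 1) + 2*l^3 - 2*l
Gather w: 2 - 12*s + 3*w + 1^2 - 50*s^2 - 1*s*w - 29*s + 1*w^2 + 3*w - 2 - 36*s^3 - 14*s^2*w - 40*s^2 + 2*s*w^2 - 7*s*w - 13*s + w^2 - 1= -36*s^3 - 90*s^2 - 54*s + w^2*(2*s + 2) + w*(-14*s^2 - 8*s + 6)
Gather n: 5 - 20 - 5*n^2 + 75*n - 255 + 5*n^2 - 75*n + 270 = 0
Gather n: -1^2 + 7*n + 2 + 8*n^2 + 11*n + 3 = 8*n^2 + 18*n + 4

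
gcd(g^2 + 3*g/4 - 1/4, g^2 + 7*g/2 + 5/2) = g + 1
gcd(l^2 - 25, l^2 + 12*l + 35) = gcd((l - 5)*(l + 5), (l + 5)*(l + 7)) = l + 5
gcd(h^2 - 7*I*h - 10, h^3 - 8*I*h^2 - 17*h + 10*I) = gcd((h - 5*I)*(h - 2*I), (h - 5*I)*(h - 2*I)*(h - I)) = h^2 - 7*I*h - 10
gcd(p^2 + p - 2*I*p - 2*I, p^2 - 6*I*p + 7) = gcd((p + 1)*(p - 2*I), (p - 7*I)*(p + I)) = 1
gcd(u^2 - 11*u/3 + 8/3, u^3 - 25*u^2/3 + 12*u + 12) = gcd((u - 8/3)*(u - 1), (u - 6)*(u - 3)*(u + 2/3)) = 1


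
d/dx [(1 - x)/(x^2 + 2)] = (-x^2 + 2*x*(x - 1) - 2)/(x^2 + 2)^2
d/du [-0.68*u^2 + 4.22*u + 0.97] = 4.22 - 1.36*u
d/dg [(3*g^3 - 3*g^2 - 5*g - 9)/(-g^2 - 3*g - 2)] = (-3*g^4 - 18*g^3 - 14*g^2 - 6*g - 17)/(g^4 + 6*g^3 + 13*g^2 + 12*g + 4)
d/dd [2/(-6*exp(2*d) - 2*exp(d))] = (6*exp(d) + 1)*exp(-d)/(3*exp(d) + 1)^2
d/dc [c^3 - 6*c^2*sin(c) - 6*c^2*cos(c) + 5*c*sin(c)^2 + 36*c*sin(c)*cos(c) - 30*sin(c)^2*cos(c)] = -6*sqrt(2)*c^2*cos(c + pi/4) + 3*c^2 + 5*c*sin(2*c) - 12*sqrt(2)*c*sin(c + pi/4) + 36*c*cos(2*c) + 15*sin(c)/2 + 18*sin(2*c) - 45*sin(3*c)/2 - 5*cos(2*c)/2 + 5/2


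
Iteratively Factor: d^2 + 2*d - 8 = (d - 2)*(d + 4)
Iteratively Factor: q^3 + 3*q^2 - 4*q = (q - 1)*(q^2 + 4*q) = (q - 1)*(q + 4)*(q)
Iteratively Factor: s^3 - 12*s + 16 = (s - 2)*(s^2 + 2*s - 8) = (s - 2)^2*(s + 4)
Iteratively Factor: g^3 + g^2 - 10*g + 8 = (g + 4)*(g^2 - 3*g + 2) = (g - 1)*(g + 4)*(g - 2)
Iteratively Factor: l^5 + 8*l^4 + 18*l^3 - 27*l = (l + 3)*(l^4 + 5*l^3 + 3*l^2 - 9*l) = (l + 3)^2*(l^3 + 2*l^2 - 3*l) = l*(l + 3)^2*(l^2 + 2*l - 3) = l*(l + 3)^3*(l - 1)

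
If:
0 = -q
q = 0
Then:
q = 0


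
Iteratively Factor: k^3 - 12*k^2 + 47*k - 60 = (k - 3)*(k^2 - 9*k + 20) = (k - 5)*(k - 3)*(k - 4)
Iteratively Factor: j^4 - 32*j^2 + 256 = (j - 4)*(j^3 + 4*j^2 - 16*j - 64) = (j - 4)*(j + 4)*(j^2 - 16) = (j - 4)*(j + 4)^2*(j - 4)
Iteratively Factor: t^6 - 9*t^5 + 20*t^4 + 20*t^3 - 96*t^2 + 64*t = (t - 4)*(t^5 - 5*t^4 + 20*t^2 - 16*t) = t*(t - 4)*(t^4 - 5*t^3 + 20*t - 16) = t*(t - 4)*(t + 2)*(t^3 - 7*t^2 + 14*t - 8) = t*(t - 4)*(t - 2)*(t + 2)*(t^2 - 5*t + 4) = t*(t - 4)*(t - 2)*(t - 1)*(t + 2)*(t - 4)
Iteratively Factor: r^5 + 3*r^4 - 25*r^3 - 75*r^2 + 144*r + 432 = (r + 3)*(r^4 - 25*r^2 + 144) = (r + 3)^2*(r^3 - 3*r^2 - 16*r + 48) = (r - 4)*(r + 3)^2*(r^2 + r - 12) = (r - 4)*(r + 3)^2*(r + 4)*(r - 3)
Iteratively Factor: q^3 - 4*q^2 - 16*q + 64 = (q - 4)*(q^2 - 16) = (q - 4)*(q + 4)*(q - 4)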